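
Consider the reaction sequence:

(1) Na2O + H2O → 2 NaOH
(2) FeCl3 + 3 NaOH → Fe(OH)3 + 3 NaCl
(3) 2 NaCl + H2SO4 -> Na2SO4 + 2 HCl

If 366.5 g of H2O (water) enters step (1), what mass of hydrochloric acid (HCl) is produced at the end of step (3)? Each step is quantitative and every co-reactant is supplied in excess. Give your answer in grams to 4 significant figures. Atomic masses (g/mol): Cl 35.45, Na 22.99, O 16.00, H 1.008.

1483 g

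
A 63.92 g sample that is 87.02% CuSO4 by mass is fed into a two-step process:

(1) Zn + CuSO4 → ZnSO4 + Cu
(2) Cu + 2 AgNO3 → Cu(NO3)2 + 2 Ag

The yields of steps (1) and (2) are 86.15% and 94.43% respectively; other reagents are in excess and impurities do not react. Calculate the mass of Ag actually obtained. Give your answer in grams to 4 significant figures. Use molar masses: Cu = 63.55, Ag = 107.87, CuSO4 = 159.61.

Pure CuSO4 = 63.92 × 0.8702 = 55.623 g.
n(CuSO4) = 55.623 / 159.61 = 0.34849 mol.
Step 1 (CuSO4:Cu = 1:1): theoretical n(Cu) = 0.34849 mol; at 86.15% yield, n(Cu) = 0.30023 mol.
Step 2 (Cu:Ag = 1:2): theoretical n(Ag) = 0.60046 mol, so theoretical mass = 0.60046 × 107.87 = 64.771 g.
At 94.43% yield, actual mass of Ag = 64.771 × 0.9443 = 61.163 g.

61.16 g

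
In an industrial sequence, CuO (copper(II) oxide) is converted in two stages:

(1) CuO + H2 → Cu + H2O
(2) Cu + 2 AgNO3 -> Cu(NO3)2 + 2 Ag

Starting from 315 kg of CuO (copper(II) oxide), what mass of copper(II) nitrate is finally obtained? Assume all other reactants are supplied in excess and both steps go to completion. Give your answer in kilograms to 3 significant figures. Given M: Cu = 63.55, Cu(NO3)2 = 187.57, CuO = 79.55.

315 kg = 315000 g.
n(CuO) = 315000 / 79.55 = 3960 mol.
Step 1 gives a 1:1 ratio of CuO to Cu, so n(Cu) = 3960 mol.
In step 2 the Cu:Cu(NO3)2 ratio is 1:1, so n(Cu(NO3)2) = 3960 mol.
Mass of Cu(NO3)2 = 3960 × 187.57 = 742700 g = 743 kg.

743 kg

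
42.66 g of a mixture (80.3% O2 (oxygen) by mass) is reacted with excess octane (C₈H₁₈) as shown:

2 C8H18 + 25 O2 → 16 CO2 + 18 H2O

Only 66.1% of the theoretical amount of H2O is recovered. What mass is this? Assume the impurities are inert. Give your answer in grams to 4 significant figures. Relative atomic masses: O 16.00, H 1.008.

Pure O2 available = 42.66 g × 0.803 = 34.256 g.
M(O2) = 2(16.00) = 32.00 g/mol.
M(H2O) = 2(1.008) + 16.00 = 18.016 g/mol.
n(O2) = 34.256 g / 32.00 g/mol = 1.0705 mol.
From the equation the O2:H2O mole ratio is 25:18, so n(H2O) = 1.0705 × 18/25 = 0.77076 mol.
Mass of H2O = 0.77076 mol × 18.016 g/mol = 13.886 g.
Actual mass collected = 13.886 g × 0.661 = 9.1786 g.

9.179 g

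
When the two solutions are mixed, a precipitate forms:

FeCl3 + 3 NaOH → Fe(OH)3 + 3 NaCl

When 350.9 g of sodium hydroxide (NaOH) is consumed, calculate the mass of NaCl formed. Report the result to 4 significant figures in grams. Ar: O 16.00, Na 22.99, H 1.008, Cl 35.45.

512.7 g

M(NaOH) = 22.99 + 16.00 + 1.008 = 39.998 g/mol.
M(NaCl) = 22.99 + 35.45 = 58.44 g/mol.
n(NaOH) = 350.90 g / 39.998 g/mol = 8.7729 mol.
From the equation the NaOH:NaCl mole ratio is 3:3, so n(NaCl) = 8.7729 × 3/3 = 8.7729 mol.
Mass of NaCl = 8.7729 mol × 58.44 g/mol = 512.69 g.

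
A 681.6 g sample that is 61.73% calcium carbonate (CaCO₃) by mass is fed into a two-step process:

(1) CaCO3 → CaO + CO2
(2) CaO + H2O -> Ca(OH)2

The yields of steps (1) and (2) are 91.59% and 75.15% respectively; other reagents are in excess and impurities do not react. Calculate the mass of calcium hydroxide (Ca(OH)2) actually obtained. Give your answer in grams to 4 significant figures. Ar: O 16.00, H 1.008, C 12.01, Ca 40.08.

214.4 g

Pure CaCO3 = 681.6 × 0.6173 = 420.75 g.
M(CaCO3) = 40.08 + 12.01 + 3(16.00) = 100.09 g/mol.
M(Ca(OH)2) = 40.08 + 2(16.00) + 2(1.008) = 74.096 g/mol.
n(CaCO3) = 420.75 / 100.09 = 4.2037 mol.
Step 1 (CaCO3:CaO = 1:1): theoretical n(CaO) = 4.2037 mol; at 91.59% yield, n(CaO) = 3.8502 mol.
Step 2 (CaO:Ca(OH)2 = 1:1): theoretical n(Ca(OH)2) = 3.8502 mol, so theoretical mass = 3.8502 × 74.096 = 285.28 g.
At 75.15% yield, actual mass of Ca(OH)2 = 285.28 × 0.7515 = 214.39 g.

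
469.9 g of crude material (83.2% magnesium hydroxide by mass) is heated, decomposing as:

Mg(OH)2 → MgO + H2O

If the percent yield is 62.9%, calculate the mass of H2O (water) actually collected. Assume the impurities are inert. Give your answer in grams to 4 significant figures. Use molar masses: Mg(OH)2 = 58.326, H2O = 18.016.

75.96 g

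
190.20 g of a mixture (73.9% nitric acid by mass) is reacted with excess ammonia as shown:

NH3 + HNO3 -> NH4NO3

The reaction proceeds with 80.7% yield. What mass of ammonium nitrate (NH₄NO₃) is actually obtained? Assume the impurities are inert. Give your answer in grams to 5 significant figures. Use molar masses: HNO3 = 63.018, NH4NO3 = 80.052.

144.09 g

Pure HNO3 available = 190.20 g × 0.739 = 140.558 g.
n(HNO3) = 140.558 g / 63.018 g/mol = 2.23044 mol.
From the equation the HNO3:NH4NO3 mole ratio is 1:1, so n(NH4NO3) = 2.23044 × 1/1 = 2.23044 mol.
Mass of NH4NO3 = 2.23044 mol × 80.052 g/mol = 178.551 g.
Actual mass collected = 178.551 g × 0.807 = 144.091 g.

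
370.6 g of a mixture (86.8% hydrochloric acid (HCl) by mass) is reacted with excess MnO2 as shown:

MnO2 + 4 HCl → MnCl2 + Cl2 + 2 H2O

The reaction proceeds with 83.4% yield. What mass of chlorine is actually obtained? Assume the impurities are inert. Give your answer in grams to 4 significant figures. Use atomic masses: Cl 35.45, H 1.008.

Pure HCl available = 370.6 g × 0.868 = 321.68 g.
M(HCl) = 1.008 + 35.45 = 36.458 g/mol.
M(Cl2) = 2(35.45) = 70.90 g/mol.
n(HCl) = 321.68 g / 36.458 g/mol = 8.8233 mol.
From the equation the HCl:Cl2 mole ratio is 4:1, so n(Cl2) = 8.8233 × 1/4 = 2.2058 mol.
Mass of Cl2 = 2.2058 mol × 70.90 g/mol = 156.39 g.
Actual mass collected = 156.39 g × 0.834 = 130.43 g.

130.4 g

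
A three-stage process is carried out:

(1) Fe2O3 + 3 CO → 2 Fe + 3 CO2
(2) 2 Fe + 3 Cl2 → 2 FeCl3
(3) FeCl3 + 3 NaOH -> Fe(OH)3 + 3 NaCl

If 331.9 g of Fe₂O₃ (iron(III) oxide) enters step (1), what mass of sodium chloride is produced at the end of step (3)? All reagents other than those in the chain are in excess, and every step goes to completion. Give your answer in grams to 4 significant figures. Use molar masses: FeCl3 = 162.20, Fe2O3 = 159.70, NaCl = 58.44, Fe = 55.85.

728.7 g

n(Fe2O3) = 331.9 / 159.70 = 2.0783 mol.
Reaction (1): Fe2O3→Fe ratio 1:2 ⇒ n(Fe) = 4.1565 mol.
Reaction (2): Fe→FeCl3 ratio 2:2 ⇒ n(FeCl3) = 4.1565 mol.
Reaction (3): FeCl3→NaCl ratio 1:3 ⇒ n(NaCl) = 12.470 mol.
Mass of NaCl = 12.470 × 58.44 = 728.73 g.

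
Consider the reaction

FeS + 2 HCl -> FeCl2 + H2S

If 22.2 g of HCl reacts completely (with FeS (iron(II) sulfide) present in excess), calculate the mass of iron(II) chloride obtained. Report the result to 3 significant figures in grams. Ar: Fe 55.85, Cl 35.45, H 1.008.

M(HCl) = 1.008 + 35.45 = 36.458 g/mol.
M(FeCl2) = 55.85 + 2(35.45) = 126.75 g/mol.
n(HCl) = 22.20 g / 36.458 g/mol = 0.6089 mol.
From the equation the HCl:FeCl2 mole ratio is 2:1, so n(FeCl2) = 0.6089 × 1/2 = 0.3045 mol.
Mass of FeCl2 = 0.3045 mol × 126.75 g/mol = 38.59 g.

38.6 g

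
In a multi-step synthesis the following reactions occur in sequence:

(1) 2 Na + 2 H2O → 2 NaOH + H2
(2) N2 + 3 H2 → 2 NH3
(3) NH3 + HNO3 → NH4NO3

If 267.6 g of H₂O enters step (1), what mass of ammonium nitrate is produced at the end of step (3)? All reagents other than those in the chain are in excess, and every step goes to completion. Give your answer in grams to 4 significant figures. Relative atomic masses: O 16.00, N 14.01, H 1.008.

M(H2O) = 2(1.008) + 16.00 = 18.016 g/mol.
M(NH4NO3) = 2(14.01) + 4(1.008) + 3(16.00) = 80.052 g/mol.
n(H2O) = 267.6 / 18.016 = 14.853 mol.
Reaction (1): H2O→H2 ratio 2:1 ⇒ n(H2) = 7.4267 mol.
Reaction (2): H2→NH3 ratio 3:2 ⇒ n(NH3) = 4.9512 mol.
Reaction (3): NH3→NH4NO3 ratio 1:1 ⇒ n(NH4NO3) = 4.9512 mol.
Mass of NH4NO3 = 4.9512 × 80.052 = 396.35 g.

396.3 g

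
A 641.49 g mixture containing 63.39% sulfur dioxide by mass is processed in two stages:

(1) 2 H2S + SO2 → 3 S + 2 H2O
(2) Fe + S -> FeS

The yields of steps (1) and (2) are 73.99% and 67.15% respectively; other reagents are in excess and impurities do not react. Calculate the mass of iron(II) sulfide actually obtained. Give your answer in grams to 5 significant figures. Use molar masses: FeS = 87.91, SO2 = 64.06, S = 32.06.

831.77 g

Pure SO2 = 641.49 × 0.6339 = 406.641 g.
n(SO2) = 406.641 / 64.06 = 6.34781 mol.
Step 1 (SO2:S = 1:3): theoretical n(S) = 19.0434 mol; at 73.99% yield, n(S) = 14.0902 mol.
Step 2 (S:FeS = 1:1): theoretical n(FeS) = 14.0902 mol, so theoretical mass = 14.0902 × 87.91 = 1238.67 g.
At 67.15% yield, actual mass of FeS = 1238.67 × 0.6715 = 831.768 g.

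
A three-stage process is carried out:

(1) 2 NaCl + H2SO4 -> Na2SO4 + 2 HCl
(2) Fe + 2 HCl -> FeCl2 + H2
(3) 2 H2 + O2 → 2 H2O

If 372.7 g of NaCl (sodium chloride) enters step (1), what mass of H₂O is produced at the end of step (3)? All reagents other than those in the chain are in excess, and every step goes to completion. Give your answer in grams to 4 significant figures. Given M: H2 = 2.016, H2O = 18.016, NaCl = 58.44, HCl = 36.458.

57.45 g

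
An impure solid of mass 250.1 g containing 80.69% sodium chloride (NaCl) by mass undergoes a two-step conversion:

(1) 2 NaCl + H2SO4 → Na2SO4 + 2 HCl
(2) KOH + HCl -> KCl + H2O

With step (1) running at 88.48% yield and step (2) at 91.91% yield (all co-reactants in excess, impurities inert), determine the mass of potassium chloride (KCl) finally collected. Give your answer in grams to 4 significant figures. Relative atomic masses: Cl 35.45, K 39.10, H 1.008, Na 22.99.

209.4 g

Pure NaCl = 250.1 × 0.8069 = 201.81 g.
M(NaCl) = 22.99 + 35.45 = 58.44 g/mol.
M(KCl) = 39.10 + 35.45 = 74.55 g/mol.
n(NaCl) = 201.81 / 58.44 = 3.4532 mol.
Step 1 (NaCl:HCl = 2:2): theoretical n(HCl) = 3.4532 mol; at 88.48% yield, n(HCl) = 3.0554 mol.
Step 2 (HCl:KCl = 1:1): theoretical n(KCl) = 3.0554 mol, so theoretical mass = 3.0554 × 74.55 = 227.78 g.
At 91.91% yield, actual mass of KCl = 227.78 × 0.9191 = 209.35 g.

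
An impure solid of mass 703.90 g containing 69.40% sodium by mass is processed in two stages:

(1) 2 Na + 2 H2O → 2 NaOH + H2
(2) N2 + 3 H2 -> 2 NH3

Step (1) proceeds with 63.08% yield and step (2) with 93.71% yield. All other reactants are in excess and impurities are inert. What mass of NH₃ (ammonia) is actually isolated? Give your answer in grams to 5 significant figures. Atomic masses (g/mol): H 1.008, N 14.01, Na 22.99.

Pure Na = 703.90 × 0.6940 = 488.507 g.
M(Na) = 22.99 g/mol.
M(NH3) = 14.01 + 3(1.008) = 17.034 g/mol.
n(Na) = 488.507 / 22.99 = 21.2487 mol.
Step 1 (Na:H2 = 2:1): theoretical n(H2) = 10.6243 mol; at 63.08% yield, n(H2) = 6.70183 mol.
Step 2 (H2:NH3 = 3:2): theoretical n(NH3) = 4.46788 mol, so theoretical mass = 4.46788 × 17.034 = 76.1059 g.
At 93.71% yield, actual mass of NH3 = 76.1059 × 0.9371 = 71.3189 g.

71.319 g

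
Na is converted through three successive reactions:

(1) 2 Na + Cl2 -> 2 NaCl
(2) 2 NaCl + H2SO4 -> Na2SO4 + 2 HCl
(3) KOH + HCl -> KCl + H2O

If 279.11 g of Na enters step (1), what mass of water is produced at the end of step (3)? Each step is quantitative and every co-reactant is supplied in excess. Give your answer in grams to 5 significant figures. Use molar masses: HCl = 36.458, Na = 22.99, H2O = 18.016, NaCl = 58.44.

218.72 g

n(Na) = 279.11 / 22.99 = 12.1405 mol.
Reaction (1): Na→NaCl ratio 2:2 ⇒ n(NaCl) = 12.1405 mol.
Reaction (2): NaCl→HCl ratio 2:2 ⇒ n(HCl) = 12.1405 mol.
Reaction (3): HCl→H2O ratio 1:1 ⇒ n(H2O) = 12.1405 mol.
Mass of H2O = 12.1405 × 18.016 = 218.723 g.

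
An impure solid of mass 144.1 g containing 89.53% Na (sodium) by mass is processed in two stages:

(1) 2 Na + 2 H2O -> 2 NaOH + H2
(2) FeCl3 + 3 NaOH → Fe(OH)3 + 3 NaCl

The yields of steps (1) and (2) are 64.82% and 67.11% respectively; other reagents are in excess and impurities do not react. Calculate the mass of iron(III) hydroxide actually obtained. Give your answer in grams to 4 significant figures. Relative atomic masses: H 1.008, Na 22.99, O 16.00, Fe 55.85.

86.96 g

Pure Na = 144.1 × 0.8953 = 129.01 g.
M(Na) = 22.99 g/mol.
M(Fe(OH)3) = 55.85 + 3(16.00) + 3(1.008) = 106.874 g/mol.
n(Na) = 129.01 / 22.99 = 5.6117 mol.
Step 1 (Na:NaOH = 2:2): theoretical n(NaOH) = 5.6117 mol; at 64.82% yield, n(NaOH) = 3.6375 mol.
Step 2 (NaOH:Fe(OH)3 = 3:1): theoretical n(Fe(OH)3) = 1.2125 mol, so theoretical mass = 1.2125 × 106.874 = 129.58 g.
At 67.11% yield, actual mass of Fe(OH)3 = 129.58 × 0.6711 = 86.964 g.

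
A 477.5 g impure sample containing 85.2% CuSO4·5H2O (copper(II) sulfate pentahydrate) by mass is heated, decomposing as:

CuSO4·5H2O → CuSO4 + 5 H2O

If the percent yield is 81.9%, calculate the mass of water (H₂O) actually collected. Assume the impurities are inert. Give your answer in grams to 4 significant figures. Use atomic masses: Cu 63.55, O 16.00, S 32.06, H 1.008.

120.2 g

Pure CuSO4·5H2O available = 477.5 g × 0.852 = 406.83 g.
M(CuSO4·5H2O) = 63.55 + 32.06 + 9(16.00) + 10(1.008) = 249.69 g/mol.
M(H2O) = 2(1.008) + 16.00 = 18.016 g/mol.
n(CuSO4·5H2O) = 406.83 g / 249.69 g/mol = 1.6293 mol.
From the equation the CuSO4·5H2O:H2O mole ratio is 1:5, so n(H2O) = 1.6293 × 5/1 = 8.1467 mol.
Mass of H2O = 8.1467 mol × 18.016 g/mol = 146.77 g.
Actual mass collected = 146.77 g × 0.819 = 120.21 g.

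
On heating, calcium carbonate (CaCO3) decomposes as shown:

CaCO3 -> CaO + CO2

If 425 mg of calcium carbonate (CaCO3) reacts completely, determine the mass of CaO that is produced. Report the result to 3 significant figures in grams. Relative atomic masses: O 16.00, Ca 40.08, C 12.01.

M(CaCO3) = 40.08 + 12.01 + 3(16.00) = 100.09 g/mol.
M(CaO) = 40.08 + 16.00 = 56.08 g/mol.
Convert: 425 mg = 0.4250 g.
n(CaCO3) = 0.4250 g / 100.09 g/mol = 0.004246 mol.
From the equation the CaCO3:CaO mole ratio is 1:1, so n(CaO) = 0.004246 × 1/1 = 0.004246 mol.
Mass of CaO = 0.004246 mol × 56.08 g/mol = 0.2381 g.

0.238 g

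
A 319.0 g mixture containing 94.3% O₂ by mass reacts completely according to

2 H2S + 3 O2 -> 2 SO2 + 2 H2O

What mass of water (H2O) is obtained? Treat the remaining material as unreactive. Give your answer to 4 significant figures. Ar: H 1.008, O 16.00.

Mass of pure O2 = 319.0 g × 0.943 = 300.82 g.
M(O2) = 2(16.00) = 32.00 g/mol.
M(H2O) = 2(1.008) + 16.00 = 18.016 g/mol.
n(O2) = 300.82 g / 32.00 g/mol = 9.4005 mol.
From the equation the O2:H2O mole ratio is 3:2, so n(H2O) = 9.4005 × 2/3 = 6.2670 mol.
Mass of H2O = 6.2670 mol × 18.016 g/mol = 112.91 g.

112.9 g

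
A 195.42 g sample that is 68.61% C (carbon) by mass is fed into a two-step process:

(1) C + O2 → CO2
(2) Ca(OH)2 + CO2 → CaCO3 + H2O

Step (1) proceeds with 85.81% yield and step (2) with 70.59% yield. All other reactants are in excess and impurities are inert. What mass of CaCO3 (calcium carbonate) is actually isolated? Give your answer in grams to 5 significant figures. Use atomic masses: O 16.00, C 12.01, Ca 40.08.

Pure C = 195.42 × 0.6861 = 134.078 g.
M(C) = 12.01 g/mol.
M(CaCO3) = 40.08 + 12.01 + 3(16.00) = 100.09 g/mol.
n(C) = 134.078 / 12.01 = 11.1638 mol.
Step 1 (C:CO2 = 1:1): theoretical n(CO2) = 11.1638 mol; at 85.81% yield, n(CO2) = 9.57969 mol.
Step 2 (CO2:CaCO3 = 1:1): theoretical n(CaCO3) = 9.57969 mol, so theoretical mass = 9.57969 × 100.09 = 958.831 g.
At 70.59% yield, actual mass of CaCO3 = 958.831 × 0.7059 = 676.839 g.

676.84 g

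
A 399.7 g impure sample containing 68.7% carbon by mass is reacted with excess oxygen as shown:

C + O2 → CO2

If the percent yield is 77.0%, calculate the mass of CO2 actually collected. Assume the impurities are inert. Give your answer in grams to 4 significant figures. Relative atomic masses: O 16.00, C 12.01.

Pure C available = 399.7 g × 0.687 = 274.59 g.
M(C) = 12.01 g/mol.
M(CO2) = 12.01 + 2(16.00) = 44.01 g/mol.
n(C) = 274.59 g / 12.01 g/mol = 22.864 mol.
From the equation the C:CO2 mole ratio is 1:1, so n(CO2) = 22.864 × 1/1 = 22.864 mol.
Mass of CO2 = 22.864 mol × 44.01 g/mol = 1006.2 g.
Actual mass collected = 1006.2 g × 0.770 = 774.80 g.

774.8 g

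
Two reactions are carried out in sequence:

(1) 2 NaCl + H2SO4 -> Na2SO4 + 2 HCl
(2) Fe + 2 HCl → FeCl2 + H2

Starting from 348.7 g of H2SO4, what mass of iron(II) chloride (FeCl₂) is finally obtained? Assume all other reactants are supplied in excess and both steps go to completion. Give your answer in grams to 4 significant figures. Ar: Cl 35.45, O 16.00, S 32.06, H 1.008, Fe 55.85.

450.6 g

M(H2SO4) = 2(1.008) + 32.06 + 4(16.00) = 98.076 g/mol.
M(FeCl2) = 55.85 + 2(35.45) = 126.75 g/mol.
n(H2SO4) = 348.70 / 98.076 = 3.5554 mol.
Step 1 gives a 1:2 ratio of H2SO4 to HCl, so n(HCl) = 7.1108 mol.
In step 2 the HCl:FeCl2 ratio is 2:1, so n(FeCl2) = 3.5554 mol.
Mass of FeCl2 = 3.5554 × 126.75 = 450.65 g.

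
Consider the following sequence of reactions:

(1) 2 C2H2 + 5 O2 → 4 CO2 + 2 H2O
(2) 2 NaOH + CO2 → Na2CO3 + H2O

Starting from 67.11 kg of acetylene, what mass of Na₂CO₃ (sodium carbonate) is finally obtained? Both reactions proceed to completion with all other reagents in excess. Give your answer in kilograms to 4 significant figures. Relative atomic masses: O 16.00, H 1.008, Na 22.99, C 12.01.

M(C2H2) = 2(12.01) + 2(1.008) = 26.036 g/mol.
M(Na2CO3) = 2(22.99) + 12.01 + 3(16.00) = 105.99 g/mol.
67.11 kg = 67110 g.
n(C2H2) = 67110 / 26.036 = 2577.6 mol.
Step 1 gives a 2:4 ratio of C2H2 to CO2, so n(CO2) = 5155.2 mol.
In step 2 the CO2:Na2CO3 ratio is 1:1, so n(Na2CO3) = 5155.2 mol.
Mass of Na2CO3 = 5155.2 × 105.99 = 546400 g = 546.4 kg.

546.4 kg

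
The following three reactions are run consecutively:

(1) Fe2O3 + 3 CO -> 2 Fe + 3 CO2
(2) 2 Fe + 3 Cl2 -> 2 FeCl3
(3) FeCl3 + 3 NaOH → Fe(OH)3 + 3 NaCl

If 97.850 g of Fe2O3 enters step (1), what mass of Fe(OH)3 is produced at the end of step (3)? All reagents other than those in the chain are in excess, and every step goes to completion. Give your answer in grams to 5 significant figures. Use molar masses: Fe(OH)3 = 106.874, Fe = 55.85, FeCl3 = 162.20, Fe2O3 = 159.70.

130.97 g

n(Fe2O3) = 97.850 / 159.70 = 0.612711 mol.
Reaction (1): Fe2O3→Fe ratio 1:2 ⇒ n(Fe) = 1.22542 mol.
Reaction (2): Fe→FeCl3 ratio 2:2 ⇒ n(FeCl3) = 1.22542 mol.
Reaction (3): FeCl3→Fe(OH)3 ratio 1:1 ⇒ n(Fe(OH)3) = 1.22542 mol.
Mass of Fe(OH)3 = 1.22542 × 106.874 = 130.966 g.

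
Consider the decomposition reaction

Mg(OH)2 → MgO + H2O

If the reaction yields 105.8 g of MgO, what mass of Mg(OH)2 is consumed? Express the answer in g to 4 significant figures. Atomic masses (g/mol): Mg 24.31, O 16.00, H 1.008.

153.1 g

M(MgO) = 24.31 + 16.00 = 40.31 g/mol.
M(Mg(OH)2) = 24.31 + 2(16.00) + 2(1.008) = 58.326 g/mol.
n(MgO) = 105.80 g / 40.31 g/mol = 2.6247 mol.
From the equation the MgO:Mg(OH)2 mole ratio is 1:1, so n(Mg(OH)2) = 2.6247 × 1/1 = 2.6247 mol.
Mass of Mg(OH)2 = 2.6247 mol × 58.326 g/mol = 153.09 g.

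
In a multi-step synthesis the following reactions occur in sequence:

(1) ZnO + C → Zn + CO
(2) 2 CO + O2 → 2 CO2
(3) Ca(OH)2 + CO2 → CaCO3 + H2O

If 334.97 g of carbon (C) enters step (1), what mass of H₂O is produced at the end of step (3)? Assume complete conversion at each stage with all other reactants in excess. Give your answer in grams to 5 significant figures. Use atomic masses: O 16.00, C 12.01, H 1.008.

M(C) = 12.01 g/mol.
M(H2O) = 2(1.008) + 16.00 = 18.016 g/mol.
n(C) = 334.97 / 12.01 = 27.8909 mol.
Reaction (1): C→CO ratio 1:1 ⇒ n(CO) = 27.8909 mol.
Reaction (2): CO→CO2 ratio 2:2 ⇒ n(CO2) = 27.8909 mol.
Reaction (3): CO2→H2O ratio 1:1 ⇒ n(H2O) = 27.8909 mol.
Mass of H2O = 27.8909 × 18.016 = 502.483 g.

502.48 g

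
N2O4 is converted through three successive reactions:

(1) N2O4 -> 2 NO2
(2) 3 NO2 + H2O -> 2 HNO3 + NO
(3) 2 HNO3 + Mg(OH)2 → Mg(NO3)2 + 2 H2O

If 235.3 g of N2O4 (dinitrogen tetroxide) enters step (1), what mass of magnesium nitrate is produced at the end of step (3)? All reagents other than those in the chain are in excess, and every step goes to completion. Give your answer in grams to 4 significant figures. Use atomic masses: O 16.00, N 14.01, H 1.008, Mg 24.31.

252.9 g

M(N2O4) = 2(14.01) + 4(16.00) = 92.02 g/mol.
M(Mg(NO3)2) = 24.31 + 2(14.01) + 6(16.00) = 148.33 g/mol.
n(N2O4) = 235.3 / 92.02 = 2.5571 mol.
Reaction (1): N2O4→NO2 ratio 1:2 ⇒ n(NO2) = 5.1141 mol.
Reaction (2): NO2→HNO3 ratio 3:2 ⇒ n(HNO3) = 3.4094 mol.
Reaction (3): HNO3→Mg(NO3)2 ratio 2:1 ⇒ n(Mg(NO3)2) = 1.7047 mol.
Mass of Mg(NO3)2 = 1.7047 × 148.33 = 252.86 g.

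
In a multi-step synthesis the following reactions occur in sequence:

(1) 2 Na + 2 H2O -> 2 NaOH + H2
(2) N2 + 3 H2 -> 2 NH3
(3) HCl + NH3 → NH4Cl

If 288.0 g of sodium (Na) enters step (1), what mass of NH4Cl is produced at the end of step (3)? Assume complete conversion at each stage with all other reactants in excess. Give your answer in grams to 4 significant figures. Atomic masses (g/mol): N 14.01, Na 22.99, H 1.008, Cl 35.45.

M(Na) = 22.99 g/mol.
M(NH4Cl) = 14.01 + 4(1.008) + 35.45 = 53.492 g/mol.
n(Na) = 288.0 / 22.99 = 12.527 mol.
Reaction (1): Na→H2 ratio 2:1 ⇒ n(H2) = 6.2636 mol.
Reaction (2): H2→NH3 ratio 3:2 ⇒ n(NH3) = 4.1757 mol.
Reaction (3): NH3→NH4Cl ratio 1:1 ⇒ n(NH4Cl) = 4.1757 mol.
Mass of NH4Cl = 4.1757 × 53.492 = 223.37 g.

223.4 g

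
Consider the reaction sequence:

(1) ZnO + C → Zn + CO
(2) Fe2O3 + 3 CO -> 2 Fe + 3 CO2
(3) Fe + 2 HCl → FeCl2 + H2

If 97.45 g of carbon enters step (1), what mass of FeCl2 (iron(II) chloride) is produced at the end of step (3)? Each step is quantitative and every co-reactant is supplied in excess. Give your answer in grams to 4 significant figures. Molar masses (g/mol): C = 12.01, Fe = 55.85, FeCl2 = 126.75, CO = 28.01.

685.6 g

n(C) = 97.45 / 12.01 = 8.1141 mol.
Reaction (1): C→CO ratio 1:1 ⇒ n(CO) = 8.1141 mol.
Reaction (2): CO→Fe ratio 3:2 ⇒ n(Fe) = 5.4094 mol.
Reaction (3): Fe→FeCl2 ratio 1:1 ⇒ n(FeCl2) = 5.4094 mol.
Mass of FeCl2 = 5.4094 × 126.75 = 685.64 g.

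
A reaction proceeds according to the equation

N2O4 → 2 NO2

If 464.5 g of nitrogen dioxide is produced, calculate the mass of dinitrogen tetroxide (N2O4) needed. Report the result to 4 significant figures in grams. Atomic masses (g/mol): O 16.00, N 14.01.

M(NO2) = 14.01 + 2(16.00) = 46.01 g/mol.
M(N2O4) = 2(14.01) + 4(16.00) = 92.02 g/mol.
n(NO2) = 464.50 g / 46.01 g/mol = 10.096 mol.
From the equation the NO2:N2O4 mole ratio is 2:1, so n(N2O4) = 10.096 × 1/2 = 5.0478 mol.
Mass of N2O4 = 5.0478 mol × 92.02 g/mol = 464.50 g.

464.5 g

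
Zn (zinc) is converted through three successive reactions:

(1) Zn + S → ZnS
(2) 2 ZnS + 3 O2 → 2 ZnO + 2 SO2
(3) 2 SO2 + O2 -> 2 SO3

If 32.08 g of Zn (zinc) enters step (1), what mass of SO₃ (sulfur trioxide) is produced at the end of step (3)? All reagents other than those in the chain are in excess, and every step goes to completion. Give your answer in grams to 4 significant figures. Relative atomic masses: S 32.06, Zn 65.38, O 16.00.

39.28 g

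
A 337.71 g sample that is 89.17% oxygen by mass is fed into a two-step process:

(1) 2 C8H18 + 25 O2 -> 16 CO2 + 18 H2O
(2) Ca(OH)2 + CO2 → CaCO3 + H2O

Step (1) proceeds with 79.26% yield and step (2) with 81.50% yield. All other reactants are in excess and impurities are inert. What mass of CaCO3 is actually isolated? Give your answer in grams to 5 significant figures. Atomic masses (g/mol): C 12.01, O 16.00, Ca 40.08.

389.40 g

Pure O2 = 337.71 × 0.8917 = 301.136 g.
M(O2) = 2(16.00) = 32.00 g/mol.
M(CaCO3) = 40.08 + 12.01 + 3(16.00) = 100.09 g/mol.
n(O2) = 301.136 / 32.00 = 9.41050 mol.
Step 1 (O2:CO2 = 25:16): theoretical n(CO2) = 6.02272 mol; at 79.26% yield, n(CO2) = 4.77361 mol.
Step 2 (CO2:CaCO3 = 1:1): theoretical n(CaCO3) = 4.77361 mol, so theoretical mass = 4.77361 × 100.09 = 477.790 g.
At 81.50% yield, actual mass of CaCO3 = 477.790 × 0.8150 = 389.399 g.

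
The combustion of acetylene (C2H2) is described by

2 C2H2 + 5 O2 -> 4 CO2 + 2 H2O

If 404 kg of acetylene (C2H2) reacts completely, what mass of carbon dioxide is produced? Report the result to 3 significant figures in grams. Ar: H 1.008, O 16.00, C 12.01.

1370000 g

M(C2H2) = 2(12.01) + 2(1.008) = 26.036 g/mol.
M(CO2) = 12.01 + 2(16.00) = 44.01 g/mol.
Convert: 404 kg = 404000 g.
n(C2H2) = 404000 g / 26.036 g/mol = 15520 mol.
From the equation the C2H2:CO2 mole ratio is 2:4, so n(CO2) = 15520 × 4/2 = 31030 mol.
Mass of CO2 = 31030 mol × 44.01 g/mol = 1.366 × 10^6 g.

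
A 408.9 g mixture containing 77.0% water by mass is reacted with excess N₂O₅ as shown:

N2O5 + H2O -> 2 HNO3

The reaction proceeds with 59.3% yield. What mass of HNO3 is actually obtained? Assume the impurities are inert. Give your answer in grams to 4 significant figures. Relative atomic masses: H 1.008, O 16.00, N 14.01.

1306 g

Pure H2O available = 408.9 g × 0.770 = 314.85 g.
M(H2O) = 2(1.008) + 16.00 = 18.016 g/mol.
M(HNO3) = 1.008 + 14.01 + 3(16.00) = 63.018 g/mol.
n(H2O) = 314.85 g / 18.016 g/mol = 17.476 mol.
From the equation the H2O:HNO3 mole ratio is 1:2, so n(HNO3) = 17.476 × 2/1 = 34.953 mol.
Mass of HNO3 = 34.953 mol × 63.018 g/mol = 2202.6 g.
Actual mass collected = 2202.6 g × 0.593 = 1306.2 g.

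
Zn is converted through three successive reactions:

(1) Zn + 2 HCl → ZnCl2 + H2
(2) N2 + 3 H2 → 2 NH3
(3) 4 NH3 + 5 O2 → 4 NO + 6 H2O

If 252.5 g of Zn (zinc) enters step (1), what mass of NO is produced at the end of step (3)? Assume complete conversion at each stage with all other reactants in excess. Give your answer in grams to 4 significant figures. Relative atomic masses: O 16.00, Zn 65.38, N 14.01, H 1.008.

M(Zn) = 65.38 g/mol.
M(NO) = 14.01 + 16.00 = 30.01 g/mol.
n(Zn) = 252.5 / 65.38 = 3.8620 mol.
Reaction (1): Zn→H2 ratio 1:1 ⇒ n(H2) = 3.8620 mol.
Reaction (2): H2→NH3 ratio 3:2 ⇒ n(NH3) = 2.5747 mol.
Reaction (3): NH3→NO ratio 4:4 ⇒ n(NO) = 2.5747 mol.
Mass of NO = 2.5747 × 30.01 = 77.266 g.

77.27 g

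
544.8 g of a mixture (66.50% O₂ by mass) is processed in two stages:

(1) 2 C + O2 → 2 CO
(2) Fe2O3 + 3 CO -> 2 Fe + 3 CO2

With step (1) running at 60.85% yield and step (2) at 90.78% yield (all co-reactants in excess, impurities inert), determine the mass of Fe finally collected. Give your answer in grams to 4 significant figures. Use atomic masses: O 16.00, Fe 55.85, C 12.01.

465.7 g

Pure O2 = 544.8 × 0.6650 = 362.29 g.
M(O2) = 2(16.00) = 32.00 g/mol.
M(Fe) = 55.85 g/mol.
n(O2) = 362.29 / 32.00 = 11.322 mol.
Step 1 (O2:CO = 1:2): theoretical n(CO) = 22.643 mol; at 60.85% yield, n(CO) = 13.778 mol.
Step 2 (CO:Fe = 3:2): theoretical n(Fe) = 9.1856 mol, so theoretical mass = 9.1856 × 55.85 = 513.02 g.
At 90.78% yield, actual mass of Fe = 513.02 × 0.9078 = 465.72 g.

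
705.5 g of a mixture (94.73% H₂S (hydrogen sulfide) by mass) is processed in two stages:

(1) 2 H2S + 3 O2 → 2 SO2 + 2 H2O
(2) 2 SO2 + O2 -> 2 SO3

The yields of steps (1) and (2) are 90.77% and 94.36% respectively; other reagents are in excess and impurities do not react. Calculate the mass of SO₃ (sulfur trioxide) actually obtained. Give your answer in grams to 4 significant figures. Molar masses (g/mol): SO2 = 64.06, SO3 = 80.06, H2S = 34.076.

1345 g

Pure H2S = 705.5 × 0.9473 = 668.32 g.
n(H2S) = 668.32 / 34.076 = 19.613 mol.
Step 1 (H2S:SO2 = 2:2): theoretical n(SO2) = 19.613 mol; at 90.77% yield, n(SO2) = 17.802 mol.
Step 2 (SO2:SO3 = 2:2): theoretical n(SO3) = 17.802 mol, so theoretical mass = 17.802 × 80.06 = 1425.3 g.
At 94.36% yield, actual mass of SO3 = 1425.3 × 0.9436 = 1344.9 g.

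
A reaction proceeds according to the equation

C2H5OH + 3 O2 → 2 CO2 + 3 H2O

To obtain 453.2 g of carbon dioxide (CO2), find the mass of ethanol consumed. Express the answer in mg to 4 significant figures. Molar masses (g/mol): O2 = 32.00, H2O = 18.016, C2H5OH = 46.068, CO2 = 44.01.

n(CO2) = 453.20 g / 44.01 g/mol = 10.298 mol.
From the equation the CO2:C2H5OH mole ratio is 2:1, so n(C2H5OH) = 10.298 × 1/2 = 5.1488 mol.
Mass of C2H5OH = 5.1488 mol × 46.068 g/mol = 237.20 g.
Converting to mg: 237.20 g = 237200 mg.

237200 mg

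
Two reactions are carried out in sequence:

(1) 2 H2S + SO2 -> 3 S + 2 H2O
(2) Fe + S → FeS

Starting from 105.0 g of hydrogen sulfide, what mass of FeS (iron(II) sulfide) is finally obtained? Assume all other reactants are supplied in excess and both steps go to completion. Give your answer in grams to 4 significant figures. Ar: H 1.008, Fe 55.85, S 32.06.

M(H2S) = 2(1.008) + 32.06 = 34.076 g/mol.
M(FeS) = 55.85 + 32.06 = 87.91 g/mol.
n(H2S) = 105.00 / 34.076 = 3.0813 mol.
Step 1 gives a 2:3 ratio of H2S to S, so n(S) = 4.6220 mol.
In step 2 the S:FeS ratio is 1:1, so n(FeS) = 4.6220 mol.
Mass of FeS = 4.6220 × 87.91 = 406.32 g.

406.3 g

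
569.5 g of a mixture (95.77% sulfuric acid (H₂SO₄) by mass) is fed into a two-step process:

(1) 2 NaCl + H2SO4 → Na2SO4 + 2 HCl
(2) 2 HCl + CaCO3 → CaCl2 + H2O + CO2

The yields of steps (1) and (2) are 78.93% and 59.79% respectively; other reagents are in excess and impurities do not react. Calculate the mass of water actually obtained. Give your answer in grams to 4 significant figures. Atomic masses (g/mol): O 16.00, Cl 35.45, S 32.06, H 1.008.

47.28 g

Pure H2SO4 = 569.5 × 0.9577 = 545.41 g.
M(H2SO4) = 2(1.008) + 32.06 + 4(16.00) = 98.076 g/mol.
M(H2O) = 2(1.008) + 16.00 = 18.016 g/mol.
n(H2SO4) = 545.41 / 98.076 = 5.5611 mol.
Step 1 (H2SO4:HCl = 1:2): theoretical n(HCl) = 11.122 mol; at 78.93% yield, n(HCl) = 8.7787 mol.
Step 2 (HCl:H2O = 2:1): theoretical n(H2O) = 4.3894 mol, so theoretical mass = 4.3894 × 18.016 = 79.079 g.
At 59.79% yield, actual mass of H2O = 79.079 × 0.5979 = 47.281 g.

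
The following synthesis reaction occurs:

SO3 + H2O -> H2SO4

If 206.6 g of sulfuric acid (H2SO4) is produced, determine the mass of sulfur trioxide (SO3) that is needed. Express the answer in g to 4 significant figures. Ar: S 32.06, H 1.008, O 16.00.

168.6 g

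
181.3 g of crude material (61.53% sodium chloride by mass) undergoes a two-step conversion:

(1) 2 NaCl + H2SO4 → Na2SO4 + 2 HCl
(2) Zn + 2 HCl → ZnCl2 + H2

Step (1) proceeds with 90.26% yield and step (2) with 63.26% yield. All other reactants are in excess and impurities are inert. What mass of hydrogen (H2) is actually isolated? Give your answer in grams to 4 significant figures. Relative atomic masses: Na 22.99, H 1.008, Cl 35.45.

Pure NaCl = 181.3 × 0.6153 = 111.55 g.
M(NaCl) = 22.99 + 35.45 = 58.44 g/mol.
M(H2) = 2(1.008) = 2.016 g/mol.
n(NaCl) = 111.55 / 58.44 = 1.9089 mol.
Step 1 (NaCl:HCl = 2:2): theoretical n(HCl) = 1.9089 mol; at 90.26% yield, n(HCl) = 1.7229 mol.
Step 2 (HCl:H2 = 2:1): theoretical n(H2) = 0.86147 mol, so theoretical mass = 0.86147 × 2.016 = 1.7367 g.
At 63.26% yield, actual mass of H2 = 1.7367 × 0.6326 = 1.0987 g.

1.099 g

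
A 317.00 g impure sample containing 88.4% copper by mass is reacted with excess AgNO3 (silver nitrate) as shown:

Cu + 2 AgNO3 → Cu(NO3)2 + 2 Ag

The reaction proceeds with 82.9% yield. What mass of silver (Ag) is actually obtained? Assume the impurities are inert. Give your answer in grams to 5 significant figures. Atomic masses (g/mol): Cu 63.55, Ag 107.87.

788.64 g

Pure Cu available = 317.00 g × 0.884 = 280.228 g.
M(Cu) = 63.55 g/mol.
M(Ag) = 107.87 g/mol.
n(Cu) = 280.228 g / 63.55 g/mol = 4.40957 mol.
From the equation the Cu:Ag mole ratio is 1:2, so n(Ag) = 4.40957 × 2/1 = 8.81913 mol.
Mass of Ag = 8.81913 mol × 107.87 g/mol = 951.320 g.
Actual mass collected = 951.320 g × 0.829 = 788.644 g.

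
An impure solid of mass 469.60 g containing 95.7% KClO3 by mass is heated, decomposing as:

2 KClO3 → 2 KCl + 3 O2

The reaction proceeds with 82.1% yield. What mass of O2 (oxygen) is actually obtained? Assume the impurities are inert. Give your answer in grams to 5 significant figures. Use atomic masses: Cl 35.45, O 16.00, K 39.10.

Pure KClO3 available = 469.60 g × 0.957 = 449.407 g.
M(KClO3) = 39.10 + 35.45 + 3(16.00) = 122.55 g/mol.
M(O2) = 2(16.00) = 32.00 g/mol.
n(KClO3) = 449.407 g / 122.55 g/mol = 3.66713 mol.
From the equation the KClO3:O2 mole ratio is 2:3, so n(O2) = 3.66713 × 3/2 = 5.50070 mol.
Mass of O2 = 5.50070 mol × 32.00 g/mol = 176.022 g.
Actual mass collected = 176.022 g × 0.821 = 144.514 g.

144.51 g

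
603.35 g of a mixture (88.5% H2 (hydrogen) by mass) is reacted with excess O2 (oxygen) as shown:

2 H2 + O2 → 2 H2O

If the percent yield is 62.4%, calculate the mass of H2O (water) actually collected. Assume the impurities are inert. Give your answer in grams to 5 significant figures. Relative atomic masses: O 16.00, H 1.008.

Pure H2 available = 603.35 g × 0.885 = 533.965 g.
M(H2) = 2(1.008) = 2.016 g/mol.
M(H2O) = 2(1.008) + 16.00 = 18.016 g/mol.
n(H2) = 533.965 g / 2.016 g/mol = 264.863 mol.
From the equation the H2:H2O mole ratio is 2:2, so n(H2O) = 264.863 × 2/2 = 264.863 mol.
Mass of H2O = 264.863 mol × 18.016 g/mol = 4771.78 g.
Actual mass collected = 4771.78 g × 0.624 = 2977.59 g.

2977.6 g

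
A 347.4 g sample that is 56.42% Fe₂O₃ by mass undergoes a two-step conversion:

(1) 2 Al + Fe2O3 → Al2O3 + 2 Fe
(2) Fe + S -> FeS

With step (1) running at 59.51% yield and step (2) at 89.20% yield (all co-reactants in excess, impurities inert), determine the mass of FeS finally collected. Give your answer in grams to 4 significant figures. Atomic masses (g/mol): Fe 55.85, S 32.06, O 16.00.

Pure Fe2O3 = 347.4 × 0.5642 = 196.00 g.
M(Fe2O3) = 2(55.85) + 3(16.00) = 159.70 g/mol.
M(FeS) = 55.85 + 32.06 = 87.91 g/mol.
n(Fe2O3) = 196.00 / 159.70 = 1.2273 mol.
Step 1 (Fe2O3:Fe = 1:2): theoretical n(Fe) = 2.4546 mol; at 59.51% yield, n(Fe) = 1.4608 mol.
Step 2 (Fe:FeS = 1:1): theoretical n(FeS) = 1.4608 mol, so theoretical mass = 1.4608 × 87.91 = 128.42 g.
At 89.20% yield, actual mass of FeS = 128.42 × 0.8920 = 114.55 g.

114.5 g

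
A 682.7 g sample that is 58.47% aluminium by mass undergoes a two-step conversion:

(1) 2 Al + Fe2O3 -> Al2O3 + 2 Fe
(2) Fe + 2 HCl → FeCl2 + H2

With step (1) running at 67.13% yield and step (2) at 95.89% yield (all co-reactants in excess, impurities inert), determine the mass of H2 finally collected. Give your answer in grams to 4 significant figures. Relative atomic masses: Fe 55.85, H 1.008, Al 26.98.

Pure Al = 682.7 × 0.5847 = 399.17 g.
M(Al) = 26.98 g/mol.
M(H2) = 2(1.008) = 2.016 g/mol.
n(Al) = 399.17 / 26.98 = 14.795 mol.
Step 1 (Al:Fe = 2:2): theoretical n(Fe) = 14.795 mol; at 67.13% yield, n(Fe) = 9.9320 mol.
Step 2 (Fe:H2 = 1:1): theoretical n(H2) = 9.9320 mol, so theoretical mass = 9.9320 × 2.016 = 20.023 g.
At 95.89% yield, actual mass of H2 = 20.023 × 0.9589 = 19.200 g.

19.20 g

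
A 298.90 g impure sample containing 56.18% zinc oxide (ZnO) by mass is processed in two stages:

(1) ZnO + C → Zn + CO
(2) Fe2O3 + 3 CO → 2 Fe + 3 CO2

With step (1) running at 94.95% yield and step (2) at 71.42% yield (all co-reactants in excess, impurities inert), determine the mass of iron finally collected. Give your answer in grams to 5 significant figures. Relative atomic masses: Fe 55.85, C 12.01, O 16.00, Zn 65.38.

Pure ZnO = 298.90 × 0.5618 = 167.922 g.
M(ZnO) = 65.38 + 16.00 = 81.38 g/mol.
M(Fe) = 55.85 g/mol.
n(ZnO) = 167.922 / 81.38 = 2.06343 mol.
Step 1 (ZnO:CO = 1:1): theoretical n(CO) = 2.06343 mol; at 94.95% yield, n(CO) = 1.95923 mol.
Step 2 (CO:Fe = 3:2): theoretical n(Fe) = 1.30615 mol, so theoretical mass = 1.30615 × 55.85 = 72.9486 g.
At 71.42% yield, actual mass of Fe = 72.9486 × 0.7142 = 52.0999 g.

52.100 g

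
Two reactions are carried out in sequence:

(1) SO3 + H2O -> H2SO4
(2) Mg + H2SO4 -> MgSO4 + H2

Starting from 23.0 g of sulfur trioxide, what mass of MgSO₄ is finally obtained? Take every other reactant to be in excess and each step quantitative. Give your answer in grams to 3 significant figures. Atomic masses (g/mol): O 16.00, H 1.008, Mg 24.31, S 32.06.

M(SO3) = 32.06 + 3(16.00) = 80.06 g/mol.
M(MgSO4) = 24.31 + 32.06 + 4(16.00) = 120.37 g/mol.
n(SO3) = 23.00 / 80.06 = 0.2873 mol.
Step 1 gives a 1:1 ratio of SO3 to H2SO4, so n(H2SO4) = 0.2873 mol.
In step 2 the H2SO4:MgSO4 ratio is 1:1, so n(MgSO4) = 0.2873 mol.
Mass of MgSO4 = 0.2873 × 120.37 = 34.58 g.

34.6 g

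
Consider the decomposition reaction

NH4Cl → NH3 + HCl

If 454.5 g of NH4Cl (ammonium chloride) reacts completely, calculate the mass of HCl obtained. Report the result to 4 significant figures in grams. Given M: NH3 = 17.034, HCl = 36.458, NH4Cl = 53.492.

309.8 g

n(NH4Cl) = 454.50 g / 53.492 g/mol = 8.4966 mol.
From the equation the NH4Cl:HCl mole ratio is 1:1, so n(HCl) = 8.4966 × 1/1 = 8.4966 mol.
Mass of HCl = 8.4966 mol × 36.458 g/mol = 309.77 g.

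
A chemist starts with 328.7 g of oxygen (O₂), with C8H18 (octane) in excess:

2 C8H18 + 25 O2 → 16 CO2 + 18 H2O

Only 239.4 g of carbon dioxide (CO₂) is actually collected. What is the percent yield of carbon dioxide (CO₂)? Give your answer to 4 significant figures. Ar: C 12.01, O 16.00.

82.75 %

M(O2) = 2(16.00) = 32.00 g/mol.
M(CO2) = 12.01 + 2(16.00) = 44.01 g/mol.
n(O2) = 328.70 g / 32.00 g/mol = 10.272 mol.
From the equation the O2:CO2 mole ratio is 25:16, so n(CO2) = 10.272 × 16/25 = 6.5740 mol.
Mass of CO2 = 6.5740 mol × 44.01 g/mol = 289.32 g.
This is the theoretical yield. Percent yield = 239.4 g / 289.32 g × 100% = 82.745%.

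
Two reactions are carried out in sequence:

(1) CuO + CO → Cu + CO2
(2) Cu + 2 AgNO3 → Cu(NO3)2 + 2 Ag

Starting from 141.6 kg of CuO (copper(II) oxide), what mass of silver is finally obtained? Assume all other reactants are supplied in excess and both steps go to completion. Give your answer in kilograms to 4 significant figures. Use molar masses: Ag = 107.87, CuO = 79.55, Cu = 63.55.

384.0 kg

141.6 kg = 141600 g.
n(CuO) = 141600 / 79.55 = 1780.0 mol.
Step 1 gives a 1:1 ratio of CuO to Cu, so n(Cu) = 1780.0 mol.
In step 2 the Cu:Ag ratio is 1:2, so n(Ag) = 3560.0 mol.
Mass of Ag = 3560.0 × 107.87 = 384020 g = 384.0 kg.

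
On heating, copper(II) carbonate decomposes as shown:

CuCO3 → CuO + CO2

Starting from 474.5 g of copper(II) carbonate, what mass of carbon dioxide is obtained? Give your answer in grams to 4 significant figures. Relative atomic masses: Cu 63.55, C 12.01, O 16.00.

169.0 g

M(CuCO3) = 63.55 + 12.01 + 3(16.00) = 123.56 g/mol.
M(CO2) = 12.01 + 2(16.00) = 44.01 g/mol.
n(CuCO3) = 474.50 g / 123.56 g/mol = 3.8402 mol.
From the equation the CuCO3:CO2 mole ratio is 1:1, so n(CO2) = 3.8402 × 1/1 = 3.8402 mol.
Mass of CO2 = 3.8402 mol × 44.01 g/mol = 169.01 g.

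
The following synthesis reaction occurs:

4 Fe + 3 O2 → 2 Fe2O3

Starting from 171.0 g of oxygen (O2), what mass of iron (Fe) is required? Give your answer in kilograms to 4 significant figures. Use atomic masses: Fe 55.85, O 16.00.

M(O2) = 2(16.00) = 32.00 g/mol.
M(Fe) = 55.85 g/mol.
n(O2) = 171.00 g / 32.00 g/mol = 5.3438 mol.
From the equation the O2:Fe mole ratio is 3:4, so n(Fe) = 5.3438 × 4/3 = 7.1250 mol.
Mass of Fe = 7.1250 mol × 55.85 g/mol = 397.93 g.
Converting to kg: 397.93 g = 0.3979 kg.

0.3979 kg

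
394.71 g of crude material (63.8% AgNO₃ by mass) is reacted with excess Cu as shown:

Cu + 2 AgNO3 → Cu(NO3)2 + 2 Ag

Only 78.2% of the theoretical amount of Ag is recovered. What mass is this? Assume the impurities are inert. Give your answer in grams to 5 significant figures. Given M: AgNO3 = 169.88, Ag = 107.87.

Pure AgNO3 available = 394.71 g × 0.638 = 251.825 g.
n(AgNO3) = 251.825 g / 169.88 g/mol = 1.48237 mol.
From the equation the AgNO3:Ag mole ratio is 2:2, so n(Ag) = 1.48237 × 2/2 = 1.48237 mol.
Mass of Ag = 1.48237 mol × 107.87 g/mol = 159.903 g.
Actual mass collected = 159.903 g × 0.782 = 125.044 g.

125.04 g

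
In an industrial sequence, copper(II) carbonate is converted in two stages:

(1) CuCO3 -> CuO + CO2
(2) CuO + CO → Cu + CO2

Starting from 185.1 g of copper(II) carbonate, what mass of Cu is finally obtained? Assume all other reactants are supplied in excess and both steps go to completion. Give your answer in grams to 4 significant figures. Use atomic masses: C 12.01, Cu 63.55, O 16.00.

95.20 g

M(CuCO3) = 63.55 + 12.01 + 3(16.00) = 123.56 g/mol.
M(Cu) = 63.55 g/mol.
n(CuCO3) = 185.10 / 123.56 = 1.4981 mol.
Step 1 gives a 1:1 ratio of CuCO3 to CuO, so n(CuO) = 1.4981 mol.
In step 2 the CuO:Cu ratio is 1:1, so n(Cu) = 1.4981 mol.
Mass of Cu = 1.4981 × 63.55 = 95.202 g.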